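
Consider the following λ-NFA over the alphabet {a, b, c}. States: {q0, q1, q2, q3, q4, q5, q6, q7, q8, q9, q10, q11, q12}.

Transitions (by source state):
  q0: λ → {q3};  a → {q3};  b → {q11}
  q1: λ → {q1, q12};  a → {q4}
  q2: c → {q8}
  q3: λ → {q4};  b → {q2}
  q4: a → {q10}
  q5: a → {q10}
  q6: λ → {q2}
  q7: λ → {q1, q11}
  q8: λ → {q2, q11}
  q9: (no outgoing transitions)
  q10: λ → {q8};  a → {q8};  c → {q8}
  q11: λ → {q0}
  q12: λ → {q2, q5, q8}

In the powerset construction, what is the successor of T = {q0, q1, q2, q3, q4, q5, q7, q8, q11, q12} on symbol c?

q2 on c → {q8}.
No c-transition from q0, q1, q3, q4, q5, q7, q8, q11, q12.
Union after reading c: {q8}.
Now take the λ-closure:
From q8 via λ: add q2, q11.
From q11 via λ: add q0.
From q0 via λ: add q3.
From q3 via λ: add q4.
No new states can be added; the closed set is {q0, q2, q3, q4, q8, q11}.

{q0, q2, q3, q4, q8, q11}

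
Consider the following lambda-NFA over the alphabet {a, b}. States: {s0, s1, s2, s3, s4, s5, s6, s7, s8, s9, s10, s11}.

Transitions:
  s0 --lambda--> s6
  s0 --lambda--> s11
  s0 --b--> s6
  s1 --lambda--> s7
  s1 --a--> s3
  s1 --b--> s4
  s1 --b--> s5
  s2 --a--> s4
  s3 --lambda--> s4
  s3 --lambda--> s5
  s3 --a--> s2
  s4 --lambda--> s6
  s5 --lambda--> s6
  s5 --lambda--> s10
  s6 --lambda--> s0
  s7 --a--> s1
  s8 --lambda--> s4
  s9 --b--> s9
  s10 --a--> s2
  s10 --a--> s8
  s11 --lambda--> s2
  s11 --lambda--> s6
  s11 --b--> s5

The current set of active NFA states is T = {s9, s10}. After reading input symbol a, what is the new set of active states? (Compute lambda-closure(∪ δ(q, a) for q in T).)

{s0, s2, s4, s6, s8, s11}

s10 on a → {s2, s8}.
No a-transition from s9.
Union after reading a: {s2, s8}.
Now take the lambda-closure:
From s8 via lambda: add s4.
From s4 via lambda: add s6.
From s6 via lambda: add s0.
From s0 via lambda: add s11.
No new states can be added; the closed set is {s0, s2, s4, s6, s8, s11}.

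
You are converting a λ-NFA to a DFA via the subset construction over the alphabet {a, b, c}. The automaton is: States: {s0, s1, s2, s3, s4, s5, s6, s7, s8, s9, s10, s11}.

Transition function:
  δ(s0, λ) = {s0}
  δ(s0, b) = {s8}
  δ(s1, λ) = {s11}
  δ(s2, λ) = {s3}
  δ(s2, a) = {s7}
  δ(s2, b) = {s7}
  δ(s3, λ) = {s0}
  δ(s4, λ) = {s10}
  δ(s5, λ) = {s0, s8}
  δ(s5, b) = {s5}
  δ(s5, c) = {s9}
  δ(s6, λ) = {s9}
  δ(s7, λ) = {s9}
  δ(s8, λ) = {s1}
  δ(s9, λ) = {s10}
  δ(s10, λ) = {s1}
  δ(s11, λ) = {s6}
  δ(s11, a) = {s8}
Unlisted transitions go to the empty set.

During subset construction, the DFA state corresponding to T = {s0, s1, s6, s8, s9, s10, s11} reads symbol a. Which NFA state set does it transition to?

{s1, s6, s8, s9, s10, s11}

s11 on a → {s8}.
No a-transition from s0, s1, s6, s8, s9, s10.
Union after reading a: {s8}.
Now take the λ-closure:
From s8 via λ: add s1.
From s1 via λ: add s11.
From s11 via λ: add s6.
From s6 via λ: add s9.
From s9 via λ: add s10.
No new states can be added; the closed set is {s1, s6, s8, s9, s10, s11}.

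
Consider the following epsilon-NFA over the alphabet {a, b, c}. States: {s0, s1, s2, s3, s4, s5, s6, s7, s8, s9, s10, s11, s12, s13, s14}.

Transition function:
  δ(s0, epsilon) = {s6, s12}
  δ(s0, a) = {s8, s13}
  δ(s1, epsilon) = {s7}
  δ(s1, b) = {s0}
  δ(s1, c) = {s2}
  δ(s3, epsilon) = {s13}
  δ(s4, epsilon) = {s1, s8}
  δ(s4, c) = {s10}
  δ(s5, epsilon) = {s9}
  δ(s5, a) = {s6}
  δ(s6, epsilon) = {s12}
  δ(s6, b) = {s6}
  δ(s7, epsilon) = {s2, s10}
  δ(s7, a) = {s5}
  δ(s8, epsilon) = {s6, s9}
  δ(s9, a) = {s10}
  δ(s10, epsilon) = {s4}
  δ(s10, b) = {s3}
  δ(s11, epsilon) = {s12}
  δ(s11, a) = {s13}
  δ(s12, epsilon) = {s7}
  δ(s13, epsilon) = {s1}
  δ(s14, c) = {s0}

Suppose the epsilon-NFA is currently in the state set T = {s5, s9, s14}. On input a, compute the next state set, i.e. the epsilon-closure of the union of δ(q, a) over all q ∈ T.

{s1, s2, s4, s6, s7, s8, s9, s10, s12}

s5 on a → {s6}.
s9 on a → {s10}.
No a-transition from s14.
Union after reading a: {s6, s10}.
Now take the epsilon-closure:
From s6 via epsilon: add s12.
From s10 via epsilon: add s4.
From s4 via epsilon: add s1, s8.
From s12 via epsilon: add s7.
From s7 via epsilon: add s2.
From s8 via epsilon: add s9.
No new states can be added; the closed set is {s1, s2, s4, s6, s7, s8, s9, s10, s12}.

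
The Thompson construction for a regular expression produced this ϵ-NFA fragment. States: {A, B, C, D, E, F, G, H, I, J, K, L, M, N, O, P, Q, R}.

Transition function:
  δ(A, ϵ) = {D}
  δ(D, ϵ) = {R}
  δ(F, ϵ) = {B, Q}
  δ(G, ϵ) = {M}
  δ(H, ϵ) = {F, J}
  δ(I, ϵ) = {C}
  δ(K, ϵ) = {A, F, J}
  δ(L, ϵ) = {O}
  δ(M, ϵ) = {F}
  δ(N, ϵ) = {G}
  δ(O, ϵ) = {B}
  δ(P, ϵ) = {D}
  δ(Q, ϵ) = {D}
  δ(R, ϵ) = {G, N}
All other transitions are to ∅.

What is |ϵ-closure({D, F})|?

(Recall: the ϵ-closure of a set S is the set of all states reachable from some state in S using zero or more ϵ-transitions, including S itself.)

8

Start with {D, F}.
From D via ϵ: add R.
From F via ϵ: add B, Q.
From R via ϵ: add G, N.
From G via ϵ: add M.
ϵ-closure = {B, D, F, G, M, N, Q, R}, which has 8 states.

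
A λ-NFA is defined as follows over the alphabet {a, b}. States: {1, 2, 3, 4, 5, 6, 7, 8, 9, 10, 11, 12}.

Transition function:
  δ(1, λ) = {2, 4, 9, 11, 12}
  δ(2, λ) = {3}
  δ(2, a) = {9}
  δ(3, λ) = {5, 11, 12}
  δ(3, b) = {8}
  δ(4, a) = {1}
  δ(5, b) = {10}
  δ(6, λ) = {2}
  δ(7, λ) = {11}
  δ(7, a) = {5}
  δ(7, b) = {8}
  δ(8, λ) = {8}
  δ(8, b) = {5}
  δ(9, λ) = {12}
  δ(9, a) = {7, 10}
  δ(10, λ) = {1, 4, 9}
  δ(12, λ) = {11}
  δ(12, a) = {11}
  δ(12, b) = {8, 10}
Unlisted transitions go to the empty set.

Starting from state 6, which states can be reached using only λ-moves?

{2, 3, 5, 6, 11, 12}

Start with {6}.
From 6 via λ: add 2.
From 2 via λ: add 3.
From 3 via λ: add 5, 11, 12.
No new states can be added; the closed set is {2, 3, 5, 6, 11, 12}.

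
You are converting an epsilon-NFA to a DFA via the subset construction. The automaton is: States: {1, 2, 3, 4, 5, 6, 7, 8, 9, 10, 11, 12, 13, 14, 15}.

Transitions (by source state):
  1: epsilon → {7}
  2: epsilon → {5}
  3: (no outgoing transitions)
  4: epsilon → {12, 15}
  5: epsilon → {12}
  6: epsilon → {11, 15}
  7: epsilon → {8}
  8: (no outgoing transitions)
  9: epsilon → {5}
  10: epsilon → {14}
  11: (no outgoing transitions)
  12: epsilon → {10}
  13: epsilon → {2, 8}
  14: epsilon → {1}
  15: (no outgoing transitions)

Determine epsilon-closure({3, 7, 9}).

{1, 3, 5, 7, 8, 9, 10, 12, 14}

Start with {3, 7, 9}.
From 7 via epsilon: add 8.
From 9 via epsilon: add 5.
From 5 via epsilon: add 12.
From 12 via epsilon: add 10.
From 10 via epsilon: add 14.
From 14 via epsilon: add 1.
No new states can be added; the closed set is {1, 3, 5, 7, 8, 9, 10, 12, 14}.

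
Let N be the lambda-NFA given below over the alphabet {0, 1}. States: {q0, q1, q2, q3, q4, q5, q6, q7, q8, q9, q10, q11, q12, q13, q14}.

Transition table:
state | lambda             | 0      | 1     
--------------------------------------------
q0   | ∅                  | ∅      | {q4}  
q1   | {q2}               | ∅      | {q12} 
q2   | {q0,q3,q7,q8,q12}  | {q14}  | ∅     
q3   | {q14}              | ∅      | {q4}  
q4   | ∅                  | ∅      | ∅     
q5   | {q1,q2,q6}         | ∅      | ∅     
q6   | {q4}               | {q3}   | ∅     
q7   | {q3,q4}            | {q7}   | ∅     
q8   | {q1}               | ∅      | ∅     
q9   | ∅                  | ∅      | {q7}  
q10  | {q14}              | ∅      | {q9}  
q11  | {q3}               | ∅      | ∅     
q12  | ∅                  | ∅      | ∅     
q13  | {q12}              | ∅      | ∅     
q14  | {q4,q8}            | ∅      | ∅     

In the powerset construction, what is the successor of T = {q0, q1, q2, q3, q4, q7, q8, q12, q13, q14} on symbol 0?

q2 on 0 → {q14}.
q7 on 0 → {q7}.
No 0-transition from q0, q1, q3, q4, q8, q12, q13, q14.
Union after reading 0: {q7, q14}.
Now take the lambda-closure:
From q7 via lambda: add q3, q4.
From q14 via lambda: add q8.
From q8 via lambda: add q1.
From q1 via lambda: add q2.
From q2 via lambda: add q0, q12.
No new states can be added; the closed set is {q0, q1, q2, q3, q4, q7, q8, q12, q14}.

{q0, q1, q2, q3, q4, q7, q8, q12, q14}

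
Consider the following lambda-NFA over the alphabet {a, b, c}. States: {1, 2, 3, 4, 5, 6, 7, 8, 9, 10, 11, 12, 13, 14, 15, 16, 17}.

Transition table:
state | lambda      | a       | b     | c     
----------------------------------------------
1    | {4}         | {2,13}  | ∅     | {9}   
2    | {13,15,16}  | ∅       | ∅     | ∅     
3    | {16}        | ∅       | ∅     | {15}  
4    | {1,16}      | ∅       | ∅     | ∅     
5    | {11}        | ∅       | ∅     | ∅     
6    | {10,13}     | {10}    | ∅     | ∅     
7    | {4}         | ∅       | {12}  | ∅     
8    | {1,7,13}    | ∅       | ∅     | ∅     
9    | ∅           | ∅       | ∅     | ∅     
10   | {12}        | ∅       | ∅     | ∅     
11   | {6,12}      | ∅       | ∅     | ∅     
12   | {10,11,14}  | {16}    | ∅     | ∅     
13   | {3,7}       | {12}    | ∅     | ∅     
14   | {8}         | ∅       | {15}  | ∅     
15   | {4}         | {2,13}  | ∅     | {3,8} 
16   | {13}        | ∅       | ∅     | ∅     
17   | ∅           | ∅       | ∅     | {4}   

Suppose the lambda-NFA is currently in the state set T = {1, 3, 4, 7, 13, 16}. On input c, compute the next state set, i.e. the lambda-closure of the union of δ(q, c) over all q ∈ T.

{1, 3, 4, 7, 9, 13, 15, 16}

1 on c → {9}.
3 on c → {15}.
No c-transition from 4, 7, 13, 16.
Union after reading c: {9, 15}.
Now take the lambda-closure:
From 15 via lambda: add 4.
From 4 via lambda: add 1, 16.
From 16 via lambda: add 13.
From 13 via lambda: add 3, 7.
No new states can be added; the closed set is {1, 3, 4, 7, 9, 13, 15, 16}.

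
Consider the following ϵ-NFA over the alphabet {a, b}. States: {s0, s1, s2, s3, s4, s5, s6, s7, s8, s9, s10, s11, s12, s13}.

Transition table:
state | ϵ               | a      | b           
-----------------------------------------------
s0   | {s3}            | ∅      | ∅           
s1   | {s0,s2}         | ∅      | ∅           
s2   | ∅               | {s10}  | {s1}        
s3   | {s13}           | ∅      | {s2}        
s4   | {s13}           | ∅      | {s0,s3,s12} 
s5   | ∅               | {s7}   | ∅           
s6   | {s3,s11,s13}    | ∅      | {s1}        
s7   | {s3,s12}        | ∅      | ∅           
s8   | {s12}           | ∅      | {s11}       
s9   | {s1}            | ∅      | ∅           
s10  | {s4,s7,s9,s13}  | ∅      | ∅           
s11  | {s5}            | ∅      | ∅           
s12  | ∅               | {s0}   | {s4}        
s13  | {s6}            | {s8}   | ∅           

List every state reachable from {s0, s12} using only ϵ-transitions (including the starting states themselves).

{s0, s3, s5, s6, s11, s12, s13}

Start with {s0, s12}.
From s0 via ϵ: add s3.
From s3 via ϵ: add s13.
From s13 via ϵ: add s6.
From s6 via ϵ: add s11.
From s11 via ϵ: add s5.
No new states can be added; the closed set is {s0, s3, s5, s6, s11, s12, s13}.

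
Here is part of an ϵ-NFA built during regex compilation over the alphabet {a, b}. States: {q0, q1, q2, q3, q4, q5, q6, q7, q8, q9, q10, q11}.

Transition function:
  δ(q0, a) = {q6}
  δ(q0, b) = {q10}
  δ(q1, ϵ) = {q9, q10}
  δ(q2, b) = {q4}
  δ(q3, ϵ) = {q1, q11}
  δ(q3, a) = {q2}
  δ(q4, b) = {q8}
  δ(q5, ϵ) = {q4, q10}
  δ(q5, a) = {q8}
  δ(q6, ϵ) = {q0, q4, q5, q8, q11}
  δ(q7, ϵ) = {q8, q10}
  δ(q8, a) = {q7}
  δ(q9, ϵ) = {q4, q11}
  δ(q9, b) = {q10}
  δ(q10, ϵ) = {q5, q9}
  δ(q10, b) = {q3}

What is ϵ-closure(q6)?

Start with {q6}.
From q6 via ϵ: add q0, q4, q5, q8, q11.
From q5 via ϵ: add q10.
From q10 via ϵ: add q9.
No new states can be added; the closed set is {q0, q4, q5, q6, q8, q9, q10, q11}.

{q0, q4, q5, q6, q8, q9, q10, q11}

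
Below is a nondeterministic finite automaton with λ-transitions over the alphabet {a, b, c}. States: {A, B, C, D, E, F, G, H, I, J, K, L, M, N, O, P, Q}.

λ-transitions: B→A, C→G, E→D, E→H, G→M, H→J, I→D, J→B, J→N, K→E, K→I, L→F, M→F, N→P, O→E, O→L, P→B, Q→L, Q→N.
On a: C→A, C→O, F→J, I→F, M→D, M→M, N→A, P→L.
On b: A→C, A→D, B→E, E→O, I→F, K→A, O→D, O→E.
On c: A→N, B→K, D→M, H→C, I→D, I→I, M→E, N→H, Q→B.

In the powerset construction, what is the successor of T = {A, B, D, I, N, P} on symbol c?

{A, B, D, E, F, H, I, J, K, M, N, P}

A on c → {N}.
B on c → {K}.
D on c → {M}.
I on c → {D, I}.
N on c → {H}.
No c-transition from P.
Union after reading c: {D, H, I, K, M, N}.
Now take the λ-closure:
From H via λ: add J.
From K via λ: add E.
From M via λ: add F.
From N via λ: add P.
From J via λ: add B.
From B via λ: add A.
No new states can be added; the closed set is {A, B, D, E, F, H, I, J, K, M, N, P}.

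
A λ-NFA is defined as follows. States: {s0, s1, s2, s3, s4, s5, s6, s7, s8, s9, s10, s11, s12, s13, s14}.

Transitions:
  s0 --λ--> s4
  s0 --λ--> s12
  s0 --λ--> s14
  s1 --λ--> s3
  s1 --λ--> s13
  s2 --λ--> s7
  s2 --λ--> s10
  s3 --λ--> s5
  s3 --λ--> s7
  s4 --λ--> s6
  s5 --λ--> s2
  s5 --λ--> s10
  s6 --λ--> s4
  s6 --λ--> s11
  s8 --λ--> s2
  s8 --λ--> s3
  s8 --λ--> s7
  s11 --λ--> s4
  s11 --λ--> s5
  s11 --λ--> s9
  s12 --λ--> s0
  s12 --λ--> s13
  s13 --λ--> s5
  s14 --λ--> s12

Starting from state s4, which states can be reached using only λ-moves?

Start with {s4}.
From s4 via λ: add s6.
From s6 via λ: add s11.
From s11 via λ: add s5, s9.
From s5 via λ: add s2, s10.
From s2 via λ: add s7.
No new states can be added; the closed set is {s2, s4, s5, s6, s7, s9, s10, s11}.

{s2, s4, s5, s6, s7, s9, s10, s11}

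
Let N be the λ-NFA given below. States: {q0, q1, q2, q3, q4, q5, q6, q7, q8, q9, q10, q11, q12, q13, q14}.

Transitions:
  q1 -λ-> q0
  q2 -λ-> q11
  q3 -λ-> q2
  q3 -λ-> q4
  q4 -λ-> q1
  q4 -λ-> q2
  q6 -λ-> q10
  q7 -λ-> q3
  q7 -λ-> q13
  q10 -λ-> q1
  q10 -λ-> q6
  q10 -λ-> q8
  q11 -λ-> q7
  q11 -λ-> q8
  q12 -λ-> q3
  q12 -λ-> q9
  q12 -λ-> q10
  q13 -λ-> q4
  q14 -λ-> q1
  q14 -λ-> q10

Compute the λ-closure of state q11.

Start with {q11}.
From q11 via λ: add q7, q8.
From q7 via λ: add q3, q13.
From q3 via λ: add q2, q4.
From q4 via λ: add q1.
From q1 via λ: add q0.
No new states can be added; the closed set is {q0, q1, q2, q3, q4, q7, q8, q11, q13}.

{q0, q1, q2, q3, q4, q7, q8, q11, q13}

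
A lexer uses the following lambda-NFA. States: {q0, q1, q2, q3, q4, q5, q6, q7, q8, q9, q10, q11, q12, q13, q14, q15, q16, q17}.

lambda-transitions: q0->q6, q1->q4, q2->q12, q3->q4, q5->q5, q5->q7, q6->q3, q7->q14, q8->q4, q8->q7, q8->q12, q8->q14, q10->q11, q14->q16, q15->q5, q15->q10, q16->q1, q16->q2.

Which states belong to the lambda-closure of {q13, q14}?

{q1, q2, q4, q12, q13, q14, q16}

Start with {q13, q14}.
From q14 via lambda: add q16.
From q16 via lambda: add q1, q2.
From q1 via lambda: add q4.
From q2 via lambda: add q12.
No new states can be added; the closed set is {q1, q2, q4, q12, q13, q14, q16}.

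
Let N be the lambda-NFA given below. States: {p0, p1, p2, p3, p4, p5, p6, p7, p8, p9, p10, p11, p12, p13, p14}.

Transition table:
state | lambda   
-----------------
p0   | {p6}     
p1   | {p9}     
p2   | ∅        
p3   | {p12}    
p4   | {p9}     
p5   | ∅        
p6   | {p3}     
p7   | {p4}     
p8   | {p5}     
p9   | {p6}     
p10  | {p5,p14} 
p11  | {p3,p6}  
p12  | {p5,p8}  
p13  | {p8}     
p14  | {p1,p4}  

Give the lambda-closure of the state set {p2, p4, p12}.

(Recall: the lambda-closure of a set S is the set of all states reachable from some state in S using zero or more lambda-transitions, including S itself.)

{p2, p3, p4, p5, p6, p8, p9, p12}

Start with {p2, p4, p12}.
From p4 via lambda: add p9.
From p12 via lambda: add p5, p8.
From p9 via lambda: add p6.
From p6 via lambda: add p3.
No new states can be added; the closed set is {p2, p3, p4, p5, p6, p8, p9, p12}.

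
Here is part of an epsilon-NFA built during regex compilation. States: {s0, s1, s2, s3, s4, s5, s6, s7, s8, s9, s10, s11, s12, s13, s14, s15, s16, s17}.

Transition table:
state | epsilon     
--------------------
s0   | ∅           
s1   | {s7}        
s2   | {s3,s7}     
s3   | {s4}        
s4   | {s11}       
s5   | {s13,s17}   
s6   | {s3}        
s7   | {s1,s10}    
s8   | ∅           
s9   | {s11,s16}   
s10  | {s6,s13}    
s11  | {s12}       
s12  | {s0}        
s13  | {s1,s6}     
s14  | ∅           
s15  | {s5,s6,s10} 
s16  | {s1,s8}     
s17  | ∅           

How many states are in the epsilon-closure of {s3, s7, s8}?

11

Start with {s3, s7, s8}.
From s3 via epsilon: add s4.
From s7 via epsilon: add s1, s10.
From s4 via epsilon: add s11.
From s10 via epsilon: add s6, s13.
From s11 via epsilon: add s12.
From s12 via epsilon: add s0.
epsilon-closure = {s0, s1, s3, s4, s6, s7, s8, s10, s11, s12, s13}, which has 11 states.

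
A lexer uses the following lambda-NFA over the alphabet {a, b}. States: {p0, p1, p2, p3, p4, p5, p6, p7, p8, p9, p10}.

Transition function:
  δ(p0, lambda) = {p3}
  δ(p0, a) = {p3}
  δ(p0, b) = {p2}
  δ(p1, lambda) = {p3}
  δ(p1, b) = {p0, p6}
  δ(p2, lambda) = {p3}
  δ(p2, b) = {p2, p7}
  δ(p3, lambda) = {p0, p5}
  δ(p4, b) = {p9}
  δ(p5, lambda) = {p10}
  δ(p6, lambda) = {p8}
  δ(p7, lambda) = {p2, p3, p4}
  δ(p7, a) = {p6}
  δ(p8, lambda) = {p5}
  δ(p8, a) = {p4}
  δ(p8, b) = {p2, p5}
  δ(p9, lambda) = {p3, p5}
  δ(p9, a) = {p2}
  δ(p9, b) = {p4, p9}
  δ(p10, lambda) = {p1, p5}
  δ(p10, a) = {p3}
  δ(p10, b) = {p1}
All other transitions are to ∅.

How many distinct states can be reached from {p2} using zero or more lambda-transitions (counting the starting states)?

Start with {p2}.
From p2 via lambda: add p3.
From p3 via lambda: add p0, p5.
From p5 via lambda: add p10.
From p10 via lambda: add p1.
lambda-closure = {p0, p1, p2, p3, p5, p10}, which has 6 states.

6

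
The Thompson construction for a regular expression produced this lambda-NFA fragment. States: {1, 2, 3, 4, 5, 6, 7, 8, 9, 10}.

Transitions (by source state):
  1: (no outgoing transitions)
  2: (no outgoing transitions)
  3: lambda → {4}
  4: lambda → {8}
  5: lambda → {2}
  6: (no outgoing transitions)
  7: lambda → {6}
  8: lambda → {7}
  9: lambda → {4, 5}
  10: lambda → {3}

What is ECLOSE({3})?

Start with {3}.
From 3 via lambda: add 4.
From 4 via lambda: add 8.
From 8 via lambda: add 7.
From 7 via lambda: add 6.
No new states can be added; the closed set is {3, 4, 6, 7, 8}.

{3, 4, 6, 7, 8}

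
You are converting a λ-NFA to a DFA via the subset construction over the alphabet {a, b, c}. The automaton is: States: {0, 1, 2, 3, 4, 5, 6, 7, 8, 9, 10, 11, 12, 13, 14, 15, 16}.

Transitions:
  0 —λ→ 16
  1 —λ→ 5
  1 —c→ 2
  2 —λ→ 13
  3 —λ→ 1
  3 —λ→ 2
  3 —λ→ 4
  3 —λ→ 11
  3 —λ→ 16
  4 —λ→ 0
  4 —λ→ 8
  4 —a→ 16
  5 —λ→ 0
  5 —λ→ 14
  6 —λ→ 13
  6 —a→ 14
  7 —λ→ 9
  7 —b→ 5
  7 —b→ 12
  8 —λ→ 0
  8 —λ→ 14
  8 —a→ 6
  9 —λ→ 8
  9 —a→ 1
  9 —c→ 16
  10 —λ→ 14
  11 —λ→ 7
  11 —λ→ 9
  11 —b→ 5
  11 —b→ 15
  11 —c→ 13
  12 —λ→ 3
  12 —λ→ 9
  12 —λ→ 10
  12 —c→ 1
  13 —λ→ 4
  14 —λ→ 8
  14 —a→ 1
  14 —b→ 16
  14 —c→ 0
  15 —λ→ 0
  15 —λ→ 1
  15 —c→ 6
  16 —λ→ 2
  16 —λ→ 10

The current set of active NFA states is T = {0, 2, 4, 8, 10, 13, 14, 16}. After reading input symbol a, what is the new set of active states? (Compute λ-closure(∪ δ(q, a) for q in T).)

4 on a → {16}.
8 on a → {6}.
14 on a → {1}.
No a-transition from 0, 2, 10, 13, 16.
Union after reading a: {1, 6, 16}.
Now take the λ-closure:
From 1 via λ: add 5.
From 6 via λ: add 13.
From 16 via λ: add 2, 10.
From 5 via λ: add 0, 14.
From 13 via λ: add 4.
From 4 via λ: add 8.
No new states can be added; the closed set is {0, 1, 2, 4, 5, 6, 8, 10, 13, 14, 16}.

{0, 1, 2, 4, 5, 6, 8, 10, 13, 14, 16}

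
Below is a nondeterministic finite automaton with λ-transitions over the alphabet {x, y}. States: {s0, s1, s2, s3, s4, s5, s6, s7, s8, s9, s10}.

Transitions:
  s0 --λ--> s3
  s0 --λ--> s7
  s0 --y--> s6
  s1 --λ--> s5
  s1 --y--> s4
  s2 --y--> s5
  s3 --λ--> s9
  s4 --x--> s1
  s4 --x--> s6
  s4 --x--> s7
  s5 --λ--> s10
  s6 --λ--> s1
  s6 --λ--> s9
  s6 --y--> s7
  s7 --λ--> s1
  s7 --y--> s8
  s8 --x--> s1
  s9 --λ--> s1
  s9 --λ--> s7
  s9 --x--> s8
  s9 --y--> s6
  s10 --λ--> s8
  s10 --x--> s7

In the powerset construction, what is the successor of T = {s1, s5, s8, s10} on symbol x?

{s1, s5, s7, s8, s10}

s8 on x → {s1}.
s10 on x → {s7}.
No x-transition from s1, s5.
Union after reading x: {s1, s7}.
Now take the λ-closure:
From s1 via λ: add s5.
From s5 via λ: add s10.
From s10 via λ: add s8.
No new states can be added; the closed set is {s1, s5, s7, s8, s10}.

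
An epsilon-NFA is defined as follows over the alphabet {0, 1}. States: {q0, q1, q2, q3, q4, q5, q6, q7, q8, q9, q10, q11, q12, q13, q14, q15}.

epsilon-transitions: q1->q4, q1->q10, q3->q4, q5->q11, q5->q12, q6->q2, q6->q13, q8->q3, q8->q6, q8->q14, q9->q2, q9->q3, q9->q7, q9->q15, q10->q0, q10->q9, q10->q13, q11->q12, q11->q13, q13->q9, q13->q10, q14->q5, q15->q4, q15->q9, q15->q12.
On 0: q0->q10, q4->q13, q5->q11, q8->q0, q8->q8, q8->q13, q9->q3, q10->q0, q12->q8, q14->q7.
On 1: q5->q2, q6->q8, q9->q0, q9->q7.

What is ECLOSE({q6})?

Start with {q6}.
From q6 via epsilon: add q2, q13.
From q13 via epsilon: add q9, q10.
From q9 via epsilon: add q3, q7, q15.
From q10 via epsilon: add q0.
From q3 via epsilon: add q4.
From q15 via epsilon: add q12.
No new states can be added; the closed set is {q0, q2, q3, q4, q6, q7, q9, q10, q12, q13, q15}.

{q0, q2, q3, q4, q6, q7, q9, q10, q12, q13, q15}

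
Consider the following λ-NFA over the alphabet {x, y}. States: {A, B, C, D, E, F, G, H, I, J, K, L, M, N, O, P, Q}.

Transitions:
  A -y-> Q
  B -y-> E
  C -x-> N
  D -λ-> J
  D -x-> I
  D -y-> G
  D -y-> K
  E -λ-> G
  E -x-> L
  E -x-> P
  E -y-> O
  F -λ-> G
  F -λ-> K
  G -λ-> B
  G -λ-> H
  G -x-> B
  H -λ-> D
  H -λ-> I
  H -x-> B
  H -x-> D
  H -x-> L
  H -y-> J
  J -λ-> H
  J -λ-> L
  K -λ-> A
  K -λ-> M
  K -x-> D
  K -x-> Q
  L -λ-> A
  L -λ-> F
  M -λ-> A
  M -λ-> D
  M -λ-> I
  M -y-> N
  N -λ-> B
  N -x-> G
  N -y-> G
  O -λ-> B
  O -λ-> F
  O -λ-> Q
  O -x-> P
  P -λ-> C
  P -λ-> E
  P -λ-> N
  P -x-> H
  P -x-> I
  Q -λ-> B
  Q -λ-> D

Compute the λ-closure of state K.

Start with {K}.
From K via λ: add A, M.
From M via λ: add D, I.
From D via λ: add J.
From J via λ: add H, L.
From L via λ: add F.
From F via λ: add G.
From G via λ: add B.
No new states can be added; the closed set is {A, B, D, F, G, H, I, J, K, L, M}.

{A, B, D, F, G, H, I, J, K, L, M}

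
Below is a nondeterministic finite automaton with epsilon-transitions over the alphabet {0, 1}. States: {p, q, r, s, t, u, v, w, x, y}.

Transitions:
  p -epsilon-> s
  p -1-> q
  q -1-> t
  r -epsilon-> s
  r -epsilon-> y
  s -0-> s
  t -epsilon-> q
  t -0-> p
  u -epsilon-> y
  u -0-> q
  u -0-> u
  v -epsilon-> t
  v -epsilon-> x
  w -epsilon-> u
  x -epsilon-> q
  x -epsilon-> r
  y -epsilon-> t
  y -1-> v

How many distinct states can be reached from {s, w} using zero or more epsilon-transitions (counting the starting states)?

6

Start with {s, w}.
From w via epsilon: add u.
From u via epsilon: add y.
From y via epsilon: add t.
From t via epsilon: add q.
epsilon-closure = {q, s, t, u, w, y}, which has 6 states.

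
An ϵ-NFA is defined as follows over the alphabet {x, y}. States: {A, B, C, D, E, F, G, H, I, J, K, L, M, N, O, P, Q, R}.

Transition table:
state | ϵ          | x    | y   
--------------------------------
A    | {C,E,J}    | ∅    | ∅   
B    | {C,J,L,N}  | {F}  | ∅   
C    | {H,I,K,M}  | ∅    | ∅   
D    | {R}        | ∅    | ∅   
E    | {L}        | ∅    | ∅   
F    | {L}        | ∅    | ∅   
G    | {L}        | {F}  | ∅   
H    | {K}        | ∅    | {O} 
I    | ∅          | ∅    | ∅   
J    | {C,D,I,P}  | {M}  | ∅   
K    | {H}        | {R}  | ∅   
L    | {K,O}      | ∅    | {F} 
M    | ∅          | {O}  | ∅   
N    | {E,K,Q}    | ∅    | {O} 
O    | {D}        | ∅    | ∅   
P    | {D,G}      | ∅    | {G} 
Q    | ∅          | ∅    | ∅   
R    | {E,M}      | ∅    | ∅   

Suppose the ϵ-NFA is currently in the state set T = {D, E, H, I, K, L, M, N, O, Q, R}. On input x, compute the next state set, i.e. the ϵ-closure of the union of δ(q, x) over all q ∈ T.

{D, E, H, K, L, M, O, R}

K on x → {R}.
M on x → {O}.
No x-transition from D, E, H, I, L, N, O, Q, R.
Union after reading x: {O, R}.
Now take the ϵ-closure:
From O via ϵ: add D.
From R via ϵ: add E, M.
From E via ϵ: add L.
From L via ϵ: add K.
From K via ϵ: add H.
No new states can be added; the closed set is {D, E, H, K, L, M, O, R}.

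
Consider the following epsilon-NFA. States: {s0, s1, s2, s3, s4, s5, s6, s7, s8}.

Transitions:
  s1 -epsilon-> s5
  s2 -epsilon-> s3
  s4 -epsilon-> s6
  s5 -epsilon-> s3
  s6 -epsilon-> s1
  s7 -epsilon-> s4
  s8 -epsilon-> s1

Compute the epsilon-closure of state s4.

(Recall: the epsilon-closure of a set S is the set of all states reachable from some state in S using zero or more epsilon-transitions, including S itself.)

Start with {s4}.
From s4 via epsilon: add s6.
From s6 via epsilon: add s1.
From s1 via epsilon: add s5.
From s5 via epsilon: add s3.
No new states can be added; the closed set is {s1, s3, s4, s5, s6}.

{s1, s3, s4, s5, s6}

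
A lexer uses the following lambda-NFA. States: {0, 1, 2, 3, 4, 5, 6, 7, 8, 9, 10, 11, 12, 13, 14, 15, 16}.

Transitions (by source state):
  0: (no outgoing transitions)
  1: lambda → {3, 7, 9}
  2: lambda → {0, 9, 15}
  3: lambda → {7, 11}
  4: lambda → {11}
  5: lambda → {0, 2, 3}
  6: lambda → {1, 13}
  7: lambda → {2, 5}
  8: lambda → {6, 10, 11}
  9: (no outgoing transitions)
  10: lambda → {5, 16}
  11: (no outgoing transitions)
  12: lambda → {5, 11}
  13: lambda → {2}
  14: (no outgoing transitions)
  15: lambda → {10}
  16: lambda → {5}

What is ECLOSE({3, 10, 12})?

Start with {3, 10, 12}.
From 3 via lambda: add 7, 11.
From 10 via lambda: add 5, 16.
From 5 via lambda: add 0, 2.
From 2 via lambda: add 9, 15.
No new states can be added; the closed set is {0, 2, 3, 5, 7, 9, 10, 11, 12, 15, 16}.

{0, 2, 3, 5, 7, 9, 10, 11, 12, 15, 16}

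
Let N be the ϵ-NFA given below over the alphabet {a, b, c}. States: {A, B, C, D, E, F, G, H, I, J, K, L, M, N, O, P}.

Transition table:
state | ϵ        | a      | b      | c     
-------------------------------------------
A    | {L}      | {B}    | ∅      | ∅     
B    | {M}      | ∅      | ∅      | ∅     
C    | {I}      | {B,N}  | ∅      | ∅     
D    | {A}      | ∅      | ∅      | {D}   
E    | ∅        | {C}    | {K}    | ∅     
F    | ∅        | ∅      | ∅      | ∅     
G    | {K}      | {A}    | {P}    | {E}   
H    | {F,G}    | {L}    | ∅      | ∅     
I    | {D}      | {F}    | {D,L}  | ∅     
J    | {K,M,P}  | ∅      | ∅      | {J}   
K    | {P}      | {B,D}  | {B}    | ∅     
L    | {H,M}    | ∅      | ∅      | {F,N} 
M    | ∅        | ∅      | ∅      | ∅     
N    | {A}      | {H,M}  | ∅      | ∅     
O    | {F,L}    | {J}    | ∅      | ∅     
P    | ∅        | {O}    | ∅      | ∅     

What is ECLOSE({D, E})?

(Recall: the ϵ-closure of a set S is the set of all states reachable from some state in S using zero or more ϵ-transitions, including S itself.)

Start with {D, E}.
From D via ϵ: add A.
From A via ϵ: add L.
From L via ϵ: add H, M.
From H via ϵ: add F, G.
From G via ϵ: add K.
From K via ϵ: add P.
No new states can be added; the closed set is {A, D, E, F, G, H, K, L, M, P}.

{A, D, E, F, G, H, K, L, M, P}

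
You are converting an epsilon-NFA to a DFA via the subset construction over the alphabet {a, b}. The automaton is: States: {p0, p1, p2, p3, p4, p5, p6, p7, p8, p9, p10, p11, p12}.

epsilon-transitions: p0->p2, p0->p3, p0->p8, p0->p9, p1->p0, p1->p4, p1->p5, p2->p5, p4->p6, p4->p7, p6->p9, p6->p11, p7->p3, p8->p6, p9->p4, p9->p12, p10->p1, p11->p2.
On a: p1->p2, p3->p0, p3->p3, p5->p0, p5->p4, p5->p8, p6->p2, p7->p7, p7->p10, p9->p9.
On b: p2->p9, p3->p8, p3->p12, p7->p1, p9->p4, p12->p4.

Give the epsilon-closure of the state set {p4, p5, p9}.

Start with {p4, p5, p9}.
From p4 via epsilon: add p6, p7.
From p9 via epsilon: add p12.
From p6 via epsilon: add p11.
From p7 via epsilon: add p3.
From p11 via epsilon: add p2.
No new states can be added; the closed set is {p2, p3, p4, p5, p6, p7, p9, p11, p12}.

{p2, p3, p4, p5, p6, p7, p9, p11, p12}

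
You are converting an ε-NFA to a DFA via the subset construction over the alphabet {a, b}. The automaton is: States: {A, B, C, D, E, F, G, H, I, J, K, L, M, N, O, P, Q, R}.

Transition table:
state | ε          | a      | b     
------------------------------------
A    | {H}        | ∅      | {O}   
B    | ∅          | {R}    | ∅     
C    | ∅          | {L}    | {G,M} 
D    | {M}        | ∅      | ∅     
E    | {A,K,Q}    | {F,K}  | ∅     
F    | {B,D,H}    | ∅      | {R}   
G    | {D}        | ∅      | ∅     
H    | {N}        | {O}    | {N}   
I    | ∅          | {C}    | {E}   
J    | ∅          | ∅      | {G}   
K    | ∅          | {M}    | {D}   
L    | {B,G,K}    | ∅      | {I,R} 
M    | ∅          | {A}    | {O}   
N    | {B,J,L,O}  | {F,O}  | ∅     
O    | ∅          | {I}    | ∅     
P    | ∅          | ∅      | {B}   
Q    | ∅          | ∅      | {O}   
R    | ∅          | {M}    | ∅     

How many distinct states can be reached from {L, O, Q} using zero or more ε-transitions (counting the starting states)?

Start with {L, O, Q}.
From L via ε: add B, G, K.
From G via ε: add D.
From D via ε: add M.
ε-closure = {B, D, G, K, L, M, O, Q}, which has 8 states.

8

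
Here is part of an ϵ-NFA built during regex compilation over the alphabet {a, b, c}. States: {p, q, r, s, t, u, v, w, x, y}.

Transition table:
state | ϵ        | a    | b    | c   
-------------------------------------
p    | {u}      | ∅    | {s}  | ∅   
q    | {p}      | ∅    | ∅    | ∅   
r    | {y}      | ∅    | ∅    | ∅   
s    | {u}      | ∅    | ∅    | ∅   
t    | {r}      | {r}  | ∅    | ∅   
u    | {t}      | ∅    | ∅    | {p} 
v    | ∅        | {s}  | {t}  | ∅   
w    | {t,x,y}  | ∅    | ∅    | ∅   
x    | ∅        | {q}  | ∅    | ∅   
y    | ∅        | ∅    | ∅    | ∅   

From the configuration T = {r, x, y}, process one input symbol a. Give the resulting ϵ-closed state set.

{p, q, r, t, u, y}

x on a → {q}.
No a-transition from r, y.
Union after reading a: {q}.
Now take the ϵ-closure:
From q via ϵ: add p.
From p via ϵ: add u.
From u via ϵ: add t.
From t via ϵ: add r.
From r via ϵ: add y.
No new states can be added; the closed set is {p, q, r, t, u, y}.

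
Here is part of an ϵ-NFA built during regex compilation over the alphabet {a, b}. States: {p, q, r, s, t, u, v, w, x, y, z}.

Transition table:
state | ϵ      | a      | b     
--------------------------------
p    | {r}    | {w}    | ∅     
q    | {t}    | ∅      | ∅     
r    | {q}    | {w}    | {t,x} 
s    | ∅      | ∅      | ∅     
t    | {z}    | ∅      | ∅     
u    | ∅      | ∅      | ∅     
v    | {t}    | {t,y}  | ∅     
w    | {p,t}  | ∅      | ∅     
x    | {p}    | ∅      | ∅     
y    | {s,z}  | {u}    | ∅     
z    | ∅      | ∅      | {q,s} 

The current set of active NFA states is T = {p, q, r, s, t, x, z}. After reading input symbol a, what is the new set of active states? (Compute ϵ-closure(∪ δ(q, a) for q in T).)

p on a → {w}.
r on a → {w}.
No a-transition from q, s, t, x, z.
Union after reading a: {w}.
Now take the ϵ-closure:
From w via ϵ: add p, t.
From p via ϵ: add r.
From t via ϵ: add z.
From r via ϵ: add q.
No new states can be added; the closed set is {p, q, r, t, w, z}.

{p, q, r, t, w, z}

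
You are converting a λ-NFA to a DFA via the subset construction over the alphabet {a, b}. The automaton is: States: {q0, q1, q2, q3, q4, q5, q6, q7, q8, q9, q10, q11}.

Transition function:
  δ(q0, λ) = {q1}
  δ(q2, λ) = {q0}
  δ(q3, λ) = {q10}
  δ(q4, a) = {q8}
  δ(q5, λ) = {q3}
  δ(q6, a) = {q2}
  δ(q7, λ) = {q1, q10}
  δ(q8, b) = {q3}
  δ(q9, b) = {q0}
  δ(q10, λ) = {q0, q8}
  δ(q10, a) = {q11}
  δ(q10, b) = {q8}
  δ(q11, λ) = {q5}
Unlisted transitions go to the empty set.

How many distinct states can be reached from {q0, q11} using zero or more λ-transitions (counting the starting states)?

7

Start with {q0, q11}.
From q0 via λ: add q1.
From q11 via λ: add q5.
From q5 via λ: add q3.
From q3 via λ: add q10.
From q10 via λ: add q8.
λ-closure = {q0, q1, q3, q5, q8, q10, q11}, which has 7 states.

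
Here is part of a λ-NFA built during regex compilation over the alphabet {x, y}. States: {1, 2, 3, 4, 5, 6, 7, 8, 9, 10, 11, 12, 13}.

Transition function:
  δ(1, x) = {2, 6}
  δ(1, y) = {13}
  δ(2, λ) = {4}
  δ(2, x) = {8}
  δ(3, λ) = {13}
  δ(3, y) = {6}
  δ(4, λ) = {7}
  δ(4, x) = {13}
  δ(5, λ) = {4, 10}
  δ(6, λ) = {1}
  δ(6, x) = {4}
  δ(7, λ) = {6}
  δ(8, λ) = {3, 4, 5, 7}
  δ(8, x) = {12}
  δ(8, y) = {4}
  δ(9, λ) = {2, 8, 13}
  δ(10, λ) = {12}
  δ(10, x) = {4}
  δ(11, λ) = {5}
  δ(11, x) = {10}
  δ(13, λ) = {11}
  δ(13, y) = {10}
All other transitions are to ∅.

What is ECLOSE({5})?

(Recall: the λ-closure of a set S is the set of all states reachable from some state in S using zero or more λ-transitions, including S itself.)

Start with {5}.
From 5 via λ: add 4, 10.
From 4 via λ: add 7.
From 10 via λ: add 12.
From 7 via λ: add 6.
From 6 via λ: add 1.
No new states can be added; the closed set is {1, 4, 5, 6, 7, 10, 12}.

{1, 4, 5, 6, 7, 10, 12}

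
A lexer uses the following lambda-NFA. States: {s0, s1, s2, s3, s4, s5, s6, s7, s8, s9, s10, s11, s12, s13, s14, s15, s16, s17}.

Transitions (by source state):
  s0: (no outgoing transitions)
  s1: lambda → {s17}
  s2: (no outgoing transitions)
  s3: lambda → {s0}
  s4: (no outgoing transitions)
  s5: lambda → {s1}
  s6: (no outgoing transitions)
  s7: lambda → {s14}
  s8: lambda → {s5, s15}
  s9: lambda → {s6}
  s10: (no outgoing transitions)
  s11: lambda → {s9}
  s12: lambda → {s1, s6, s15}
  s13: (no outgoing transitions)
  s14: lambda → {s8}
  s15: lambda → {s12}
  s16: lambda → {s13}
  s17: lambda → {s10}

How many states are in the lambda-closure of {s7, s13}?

11

Start with {s7, s13}.
From s7 via lambda: add s14.
From s14 via lambda: add s8.
From s8 via lambda: add s5, s15.
From s5 via lambda: add s1.
From s15 via lambda: add s12.
From s1 via lambda: add s17.
From s12 via lambda: add s6.
From s17 via lambda: add s10.
lambda-closure = {s1, s5, s6, s7, s8, s10, s12, s13, s14, s15, s17}, which has 11 states.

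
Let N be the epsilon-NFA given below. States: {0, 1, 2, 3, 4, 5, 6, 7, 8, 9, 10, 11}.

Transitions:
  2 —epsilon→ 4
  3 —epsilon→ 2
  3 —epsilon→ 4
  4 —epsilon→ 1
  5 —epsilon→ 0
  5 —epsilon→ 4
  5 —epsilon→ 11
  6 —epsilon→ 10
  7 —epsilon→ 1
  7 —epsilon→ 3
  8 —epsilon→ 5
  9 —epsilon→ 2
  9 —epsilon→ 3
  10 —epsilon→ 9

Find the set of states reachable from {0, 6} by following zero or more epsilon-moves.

Start with {0, 6}.
From 6 via epsilon: add 10.
From 10 via epsilon: add 9.
From 9 via epsilon: add 2, 3.
From 2 via epsilon: add 4.
From 4 via epsilon: add 1.
No new states can be added; the closed set is {0, 1, 2, 3, 4, 6, 9, 10}.

{0, 1, 2, 3, 4, 6, 9, 10}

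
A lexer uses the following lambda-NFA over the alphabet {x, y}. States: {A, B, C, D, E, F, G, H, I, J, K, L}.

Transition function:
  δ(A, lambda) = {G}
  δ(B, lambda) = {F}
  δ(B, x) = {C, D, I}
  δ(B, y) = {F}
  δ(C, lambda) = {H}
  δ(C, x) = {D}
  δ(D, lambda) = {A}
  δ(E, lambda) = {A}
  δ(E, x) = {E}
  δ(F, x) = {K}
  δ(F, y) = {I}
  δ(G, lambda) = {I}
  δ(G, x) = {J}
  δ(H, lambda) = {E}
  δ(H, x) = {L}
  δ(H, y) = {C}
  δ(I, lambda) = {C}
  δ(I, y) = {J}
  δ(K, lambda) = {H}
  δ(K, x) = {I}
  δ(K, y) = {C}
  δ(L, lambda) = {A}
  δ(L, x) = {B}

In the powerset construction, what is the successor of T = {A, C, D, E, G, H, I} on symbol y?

H on y → {C}.
I on y → {J}.
No y-transition from A, C, D, E, G.
Union after reading y: {C, J}.
Now take the lambda-closure:
From C via lambda: add H.
From H via lambda: add E.
From E via lambda: add A.
From A via lambda: add G.
From G via lambda: add I.
No new states can be added; the closed set is {A, C, E, G, H, I, J}.

{A, C, E, G, H, I, J}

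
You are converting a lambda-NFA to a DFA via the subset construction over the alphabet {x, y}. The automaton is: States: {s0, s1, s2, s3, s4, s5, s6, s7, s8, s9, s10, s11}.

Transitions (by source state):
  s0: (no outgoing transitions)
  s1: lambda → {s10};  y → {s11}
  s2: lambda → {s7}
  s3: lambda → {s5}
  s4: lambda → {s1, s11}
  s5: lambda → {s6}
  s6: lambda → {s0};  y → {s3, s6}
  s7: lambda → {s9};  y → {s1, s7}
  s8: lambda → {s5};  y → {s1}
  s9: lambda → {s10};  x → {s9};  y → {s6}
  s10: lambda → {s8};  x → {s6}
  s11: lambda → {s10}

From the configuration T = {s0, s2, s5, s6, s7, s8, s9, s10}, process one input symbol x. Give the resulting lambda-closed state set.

s9 on x → {s9}.
s10 on x → {s6}.
No x-transition from s0, s2, s5, s6, s7, s8.
Union after reading x: {s6, s9}.
Now take the lambda-closure:
From s6 via lambda: add s0.
From s9 via lambda: add s10.
From s10 via lambda: add s8.
From s8 via lambda: add s5.
No new states can be added; the closed set is {s0, s5, s6, s8, s9, s10}.

{s0, s5, s6, s8, s9, s10}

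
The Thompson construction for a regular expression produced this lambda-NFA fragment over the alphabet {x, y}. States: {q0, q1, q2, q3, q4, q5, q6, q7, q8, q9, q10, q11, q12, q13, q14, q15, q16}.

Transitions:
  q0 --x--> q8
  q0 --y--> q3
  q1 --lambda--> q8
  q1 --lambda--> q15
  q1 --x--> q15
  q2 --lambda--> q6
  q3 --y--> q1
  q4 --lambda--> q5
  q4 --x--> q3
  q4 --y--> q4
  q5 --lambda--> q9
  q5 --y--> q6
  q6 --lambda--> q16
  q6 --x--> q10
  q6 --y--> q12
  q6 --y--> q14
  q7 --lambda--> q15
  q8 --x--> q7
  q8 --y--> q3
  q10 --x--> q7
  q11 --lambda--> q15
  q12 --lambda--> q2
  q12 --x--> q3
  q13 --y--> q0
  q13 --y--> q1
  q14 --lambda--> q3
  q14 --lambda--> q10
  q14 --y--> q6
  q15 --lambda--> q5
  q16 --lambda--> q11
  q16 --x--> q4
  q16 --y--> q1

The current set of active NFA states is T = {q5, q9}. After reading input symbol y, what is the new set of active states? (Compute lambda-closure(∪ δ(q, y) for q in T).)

{q5, q6, q9, q11, q15, q16}

q5 on y → {q6}.
No y-transition from q9.
Union after reading y: {q6}.
Now take the lambda-closure:
From q6 via lambda: add q16.
From q16 via lambda: add q11.
From q11 via lambda: add q15.
From q15 via lambda: add q5.
From q5 via lambda: add q9.
No new states can be added; the closed set is {q5, q6, q9, q11, q15, q16}.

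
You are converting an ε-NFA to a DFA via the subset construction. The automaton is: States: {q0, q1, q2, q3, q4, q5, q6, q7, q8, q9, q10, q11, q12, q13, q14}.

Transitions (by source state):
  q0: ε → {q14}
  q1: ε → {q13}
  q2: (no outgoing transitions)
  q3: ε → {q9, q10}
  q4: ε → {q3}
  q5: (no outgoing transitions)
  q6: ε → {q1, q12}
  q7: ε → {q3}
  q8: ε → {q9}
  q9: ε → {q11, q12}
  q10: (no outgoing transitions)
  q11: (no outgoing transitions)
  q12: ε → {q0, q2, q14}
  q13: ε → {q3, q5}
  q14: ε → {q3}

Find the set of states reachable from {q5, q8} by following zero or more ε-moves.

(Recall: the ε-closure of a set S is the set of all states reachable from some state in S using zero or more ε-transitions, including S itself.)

{q0, q2, q3, q5, q8, q9, q10, q11, q12, q14}

Start with {q5, q8}.
From q8 via ε: add q9.
From q9 via ε: add q11, q12.
From q12 via ε: add q0, q2, q14.
From q14 via ε: add q3.
From q3 via ε: add q10.
No new states can be added; the closed set is {q0, q2, q3, q5, q8, q9, q10, q11, q12, q14}.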